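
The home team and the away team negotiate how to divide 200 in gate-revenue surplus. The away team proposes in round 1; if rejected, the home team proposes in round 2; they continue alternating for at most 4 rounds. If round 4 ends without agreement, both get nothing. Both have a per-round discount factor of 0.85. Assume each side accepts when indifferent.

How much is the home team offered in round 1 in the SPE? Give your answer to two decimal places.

Round 4 (the home team proposes): rejection yields 0 for the away team; the home team offers 0 and keeps 200.
Round 3 (the away team proposes): the home team can get 200 next round, worth 0.85 × 200 = 170 now. The away team offers 170 and keeps 200 − 170 = 30.
Round 2 (the home team proposes): the away team can get 30 next round, worth 0.85 × 30 = 25.5 now, so the home team offers 25.5, keeping 174.5.
Round 1 (the away team proposes): the home team can get 174.5 next round, worth 0.85 × 174.5 = 148.325 now. The away team offers 148.325 and keeps 200 − 148.325 = 51.675.

148.33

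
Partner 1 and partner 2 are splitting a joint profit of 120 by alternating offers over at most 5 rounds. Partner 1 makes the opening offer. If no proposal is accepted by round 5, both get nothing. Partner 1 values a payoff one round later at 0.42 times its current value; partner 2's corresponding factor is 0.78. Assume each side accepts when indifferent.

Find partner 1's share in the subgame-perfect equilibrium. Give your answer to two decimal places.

47.93

Round 5 (partner 1 proposes): rejection yields 0 for partner 2; partner 1 offers 0 and keeps 120.
Round 4 (partner 2 proposes): partner 1 can get 120 next round, worth 0.42 × 120 = 50.4 now; partner 2 offers that and keeps 69.6.
Round 3 (partner 1 proposes): partner 2 can get 69.6 next round, worth 0.78 × 69.6 = 54.288 now, so partner 1 offers 54.288, keeping 65.712.
Round 2 (partner 2 proposes): partner 1 can get 65.712 next round, worth 0.42 × 65.712 = 27.59904 now. Partner 2 offers 27.59904 and keeps 120 − 27.59904 = 92.40096.
Round 1 (partner 1 proposes): partner 2 can get 92.40096 next round, worth 0.78 × 92.40096 = 72.0727488 now. Partner 1 offers 72.0727488 and keeps 120 − 72.0727488 = 47.9272512.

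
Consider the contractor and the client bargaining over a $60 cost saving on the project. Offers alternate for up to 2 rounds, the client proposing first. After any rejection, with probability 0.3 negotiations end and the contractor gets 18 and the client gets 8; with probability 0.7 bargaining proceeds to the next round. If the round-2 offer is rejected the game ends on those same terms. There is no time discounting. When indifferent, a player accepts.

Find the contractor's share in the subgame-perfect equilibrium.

41.8

Round 2 (the contractor proposes): the client gets 8 if talks fail, so the contractor offers 8 and keeps 52.
Round 1 (the client proposes): rejecting gives the contractor an expected 0.7 × 52 + 0.3 × 18 = 41.8; the client offers that and keeps 18.2.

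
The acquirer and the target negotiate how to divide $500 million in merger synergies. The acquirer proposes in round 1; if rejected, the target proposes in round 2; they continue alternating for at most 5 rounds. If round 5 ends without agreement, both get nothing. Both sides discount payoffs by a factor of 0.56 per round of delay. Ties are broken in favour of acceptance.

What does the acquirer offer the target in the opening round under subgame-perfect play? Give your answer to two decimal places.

161.84

Round 5 (the acquirer proposes): the target will accept anything ≥ 0, so the acquirer offers 0 and keeps 500.
Round 4 (the target proposes): the acquirer can get 500 next round, worth 0.56 × 500 = 280 now; the target offers that and keeps 220.
Round 3 (the acquirer proposes): the target can get 220 next round, worth 0.56 × 220 = 123.2 now; the acquirer offers that and keeps 376.8.
Round 2 (the target proposes): the acquirer can get 376.8 next round, worth 0.56 × 376.8 = 211.008 now; the target offers that and keeps 288.992.
Round 1 (the acquirer proposes): the target can get 288.992 next round, worth 0.56 × 288.992 = 161.83552 now. The acquirer offers 161.83552 and keeps 500 − 161.83552 = 338.16448.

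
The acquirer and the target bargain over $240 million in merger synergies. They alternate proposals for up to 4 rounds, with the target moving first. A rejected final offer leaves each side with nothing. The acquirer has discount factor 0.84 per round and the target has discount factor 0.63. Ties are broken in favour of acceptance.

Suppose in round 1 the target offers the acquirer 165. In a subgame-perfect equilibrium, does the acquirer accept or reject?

Work out the acquirer's continuation value if the offer is rejected.
Round 4 (the acquirer proposes): the target will accept anything ≥ 0, so the acquirer offers 0 and keeps 240.
Round 3 (the target proposes): the acquirer can get 240 next round, worth 0.84 × 240 = 201.6 now; the target offers that and keeps 38.4.
Round 2 (the acquirer proposes): the target can get 38.4 next round, worth 0.63 × 38.4 = 24.192 now; the acquirer offers that and keeps 215.808.
So by rejecting in round 1, the acquirer gets 215.808 next round, worth 0.84 × 215.808 = 181.27872 now.
Offer 165 < 181.27872, so the acquirer rejects.

Reject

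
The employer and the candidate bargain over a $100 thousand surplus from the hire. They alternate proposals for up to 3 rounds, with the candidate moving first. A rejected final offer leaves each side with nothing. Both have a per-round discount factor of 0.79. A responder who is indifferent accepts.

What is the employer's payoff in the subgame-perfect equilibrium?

16.59

By backward induction:
Round 3 (the candidate proposes): the employer will accept anything ≥ 0, so the candidate offers 0 and keeps 100.
Round 2 (the employer proposes): the candidate can get 100 next round, worth 0.79 × 100 = 79 now, so the employer offers 79, keeping 21.
Round 1 (the candidate proposes): the employer can get 21 next round, worth 0.79 × 21 = 16.59 now. The candidate offers 16.59 and keeps 100 − 16.59 = 83.41.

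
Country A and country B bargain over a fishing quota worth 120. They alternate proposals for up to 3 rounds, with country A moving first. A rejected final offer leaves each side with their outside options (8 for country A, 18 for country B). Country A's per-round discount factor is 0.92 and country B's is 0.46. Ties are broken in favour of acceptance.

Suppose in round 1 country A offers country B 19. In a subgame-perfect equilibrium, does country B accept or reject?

Round 3 (country A proposes): country B gets 18 if talks fail, so country A offers 18 and keeps 102.
Round 2 (country B proposes): country A can get 102 next round, worth 0.92 × 102 = 93.84 now. Country B offers 93.84 and keeps 120 − 93.84 = 26.16.
So by rejecting in round 1, country B gets 26.16 next round, worth 0.46 × 26.16 = 12.0336 now.
Offer 19 ≥ 12.0336, so country B accepts.

Accept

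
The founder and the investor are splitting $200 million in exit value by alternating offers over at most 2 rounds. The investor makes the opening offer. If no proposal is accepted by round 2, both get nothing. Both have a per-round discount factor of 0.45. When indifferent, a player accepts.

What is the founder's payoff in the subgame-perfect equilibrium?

Round 2 (the founder proposes): the investor will accept anything ≥ 0, so the founder offers 0 and keeps 200.
Round 1 (the investor proposes): the founder can get 200 next round, worth 0.45 × 200 = 90 now; the investor offers that and keeps 110.

90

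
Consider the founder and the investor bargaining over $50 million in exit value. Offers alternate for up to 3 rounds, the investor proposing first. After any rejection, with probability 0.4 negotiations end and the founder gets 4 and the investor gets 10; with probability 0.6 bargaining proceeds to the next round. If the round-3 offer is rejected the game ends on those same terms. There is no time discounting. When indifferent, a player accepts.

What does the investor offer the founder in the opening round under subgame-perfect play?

Round 3 (the investor proposes): the founder gets 4 if talks fail, so the investor offers 4 and keeps 46.
Round 2 (the founder proposes): rejecting gives the investor an expected 0.6 × 46 + 0.4 × 10 = 31.6, so the founder offers 31.6, keeping 18.4.
Round 1 (the investor proposes): rejecting gives the founder an expected 0.6 × 18.4 + 0.4 × 4 = 12.64; the investor offers that and keeps 37.36.

12.64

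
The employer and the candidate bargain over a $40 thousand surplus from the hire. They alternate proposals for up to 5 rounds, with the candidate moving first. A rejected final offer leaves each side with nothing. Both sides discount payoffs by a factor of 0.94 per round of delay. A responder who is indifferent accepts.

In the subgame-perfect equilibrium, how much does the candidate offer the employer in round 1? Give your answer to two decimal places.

Round 5 (the candidate proposes): rejection yields 0 for the employer; the candidate offers 0 and keeps 40.
Round 4 (the employer proposes): the candidate can get 40 next round, worth 0.94 × 40 = 37.6 now. The employer offers 37.6 and keeps 40 − 37.6 = 2.4.
Round 3 (the candidate proposes): the employer can get 2.4 next round, worth 0.94 × 2.4 = 2.256 now; the candidate offers that and keeps 37.744.
Round 2 (the employer proposes): the candidate can get 37.744 next round, worth 0.94 × 37.744 = 35.47936 now. The employer offers 35.47936 and keeps 40 − 35.47936 = 4.52064.
Round 1 (the candidate proposes): the employer can get 4.52064 next round, worth 0.94 × 4.52064 = 4.2494016 now. The candidate offers 4.2494016 and keeps 40 − 4.2494016 = 35.7505984.

4.25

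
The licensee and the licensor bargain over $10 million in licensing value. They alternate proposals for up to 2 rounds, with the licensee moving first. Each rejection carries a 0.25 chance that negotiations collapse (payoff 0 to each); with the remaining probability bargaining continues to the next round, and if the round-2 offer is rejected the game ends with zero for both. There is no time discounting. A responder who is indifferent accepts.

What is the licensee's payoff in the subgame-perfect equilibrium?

Round 2 (the licensor proposes): rejection yields 0 for the licensee; the licensor offers 0 and keeps 10.
Round 1 (the licensee proposes): rejecting gives the licensor an expected 0.75 × 10 = 7.5, so the licensee offers 7.5, keeping 2.5.

2.5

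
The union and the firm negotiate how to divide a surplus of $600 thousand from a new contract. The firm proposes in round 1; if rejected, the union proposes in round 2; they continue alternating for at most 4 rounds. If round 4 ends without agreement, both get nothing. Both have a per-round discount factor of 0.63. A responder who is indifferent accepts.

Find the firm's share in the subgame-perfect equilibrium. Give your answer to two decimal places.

310.11

Work backward from the last round.
Round 4 (the union proposes): rejection yields 0 for the firm; the union offers 0 and keeps 600.
Round 3 (the firm proposes): the union can get 600 next round, worth 0.63 × 600 = 378 now, so the firm offers 378, keeping 222.
Round 2 (the union proposes): the firm can get 222 next round, worth 0.63 × 222 = 139.86 now. The union offers 139.86 and keeps 600 − 139.86 = 460.14.
Round 1 (the firm proposes): the union can get 460.14 next round, worth 0.63 × 460.14 = 289.8882 now; the firm offers that and keeps 310.1118.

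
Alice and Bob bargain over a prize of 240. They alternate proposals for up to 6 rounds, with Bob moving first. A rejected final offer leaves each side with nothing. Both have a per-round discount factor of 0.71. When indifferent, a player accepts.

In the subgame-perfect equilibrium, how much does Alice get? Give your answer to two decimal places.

Work backward from the last round.
Round 6 (Alice proposes): rejection yields 0 for Bob; Alice offers 0 and keeps 240.
Round 5 (Bob proposes): Alice can get 240 next round, worth 0.71 × 240 = 170.4 now; Bob offers that and keeps 69.6.
Round 4 (Alice proposes): Bob can get 69.6 next round, worth 0.71 × 69.6 = 49.416 now. Alice offers 49.416 and keeps 240 − 49.416 = 190.584.
Round 3 (Bob proposes): Alice can get 190.584 next round, worth 0.71 × 190.584 = 135.31464 now. Bob offers 135.31464 and keeps 240 − 135.31464 = 104.68536.
Round 2 (Alice proposes): Bob can get 104.68536 next round, worth 0.71 × 104.68536 = 74.3266056 now, so Alice offers 74.3266056, keeping 165.6733944.
Round 1 (Bob proposes): Alice can get 165.6733944 next round, worth 0.71 × 165.6733944 = 117.628110024 now; Bob offers that and keeps 122.371889976.

117.63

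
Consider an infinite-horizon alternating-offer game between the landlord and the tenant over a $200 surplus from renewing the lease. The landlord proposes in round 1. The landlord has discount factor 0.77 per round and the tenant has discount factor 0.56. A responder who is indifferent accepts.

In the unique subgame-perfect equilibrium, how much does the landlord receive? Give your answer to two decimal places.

When the landlord proposes, the tenant accepts any offer worth at least 0.56 times what the tenant would get by proposing next round; and vice versa.
This gives x = 200 − 0.56y and y = 200 − 0.77x, where x and y are each side's share when it proposes.
Hence (1 − 0.56·0.77)x = 200(1 − 0.56), i.e. 0.5688·x = 88.
x ≈ 154.7117; the tenant's share is 200 − x ≈ 45.2883.

154.71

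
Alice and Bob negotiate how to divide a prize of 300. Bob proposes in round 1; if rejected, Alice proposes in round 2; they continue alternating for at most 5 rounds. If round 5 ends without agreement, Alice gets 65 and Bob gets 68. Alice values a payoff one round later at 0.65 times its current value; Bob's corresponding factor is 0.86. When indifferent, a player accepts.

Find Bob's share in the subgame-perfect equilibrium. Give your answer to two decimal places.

237.13

Round 5 (Bob proposes): Alice gets 65 if talks fail, so Bob offers 65 and keeps 235.
Round 4 (Alice proposes): Bob can get 235 next round, worth 0.86 × 235 = 202.1 now; Alice offers that and keeps 97.9.
Round 3 (Bob proposes): Alice can get 97.9 next round, worth 0.65 × 97.9 = 63.635 now. Bob offers 63.635 and keeps 300 − 63.635 = 236.365.
Round 2 (Alice proposes): Bob can get 236.365 next round, worth 0.86 × 236.365 = 203.2739 now; Alice offers that and keeps 96.7261.
Round 1 (Bob proposes): Alice can get 96.7261 next round, worth 0.65 × 96.7261 = 62.871965 now; Bob offers that and keeps 237.128035.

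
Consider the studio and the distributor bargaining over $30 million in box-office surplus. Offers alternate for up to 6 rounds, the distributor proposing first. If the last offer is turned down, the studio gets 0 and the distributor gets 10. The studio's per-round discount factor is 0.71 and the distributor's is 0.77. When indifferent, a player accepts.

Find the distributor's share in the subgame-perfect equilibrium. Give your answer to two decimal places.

Round 6 (the studio proposes): the distributor gets 10 if talks fail, so the studio offers 10 and keeps 20.
Round 5 (the distributor proposes): the studio can get 20 next round, worth 0.71 × 20 = 14.2 now; the distributor offers that and keeps 15.8.
Round 4 (the studio proposes): the distributor can get 15.8 next round, worth 0.77 × 15.8 = 12.166 now. The studio offers 12.166 and keeps 30 − 12.166 = 17.834.
Round 3 (the distributor proposes): the studio can get 17.834 next round, worth 0.71 × 17.834 = 12.66214 now, so the distributor offers 12.66214, keeping 17.33786.
Round 2 (the studio proposes): the distributor can get 17.33786 next round, worth 0.77 × 17.33786 = 13.3501522 now; the studio offers that and keeps 16.6498478.
Round 1 (the distributor proposes): the studio can get 16.6498478 next round, worth 0.71 × 16.6498478 = 11.821391938 now; the distributor offers that and keeps 18.178608062.

18.18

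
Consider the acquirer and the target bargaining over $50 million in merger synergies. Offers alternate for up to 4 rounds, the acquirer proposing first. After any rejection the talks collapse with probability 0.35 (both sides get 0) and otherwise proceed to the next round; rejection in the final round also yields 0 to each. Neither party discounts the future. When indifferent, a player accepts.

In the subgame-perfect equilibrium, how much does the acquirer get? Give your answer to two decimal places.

Round 4 (the target proposes): the acquirer will accept anything ≥ 0, so the target offers 0 and keeps 50.
Round 3 (the acquirer proposes): rejecting gives the target an expected 0.65 × 50 = 32.5; the acquirer offers that and keeps 17.5.
Round 2 (the target proposes): rejecting gives the acquirer an expected 0.65 × 17.5 = 11.375, so the target offers 11.375, keeping 38.625.
Round 1 (the acquirer proposes): rejecting gives the target an expected 0.65 × 38.625 = 25.10625; the acquirer offers that and keeps 24.89375.

24.89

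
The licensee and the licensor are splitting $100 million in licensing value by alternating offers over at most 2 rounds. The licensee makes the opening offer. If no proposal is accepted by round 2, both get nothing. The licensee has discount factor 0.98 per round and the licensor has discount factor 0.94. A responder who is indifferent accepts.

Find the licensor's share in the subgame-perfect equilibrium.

Round 2 (the licensor proposes): the licensee will accept anything ≥ 0, so the licensor offers 0 and keeps 100.
Round 1 (the licensee proposes): the licensor can get 100 next round, worth 0.94 × 100 = 94 now. The licensee offers 94 and keeps 100 − 94 = 6.

94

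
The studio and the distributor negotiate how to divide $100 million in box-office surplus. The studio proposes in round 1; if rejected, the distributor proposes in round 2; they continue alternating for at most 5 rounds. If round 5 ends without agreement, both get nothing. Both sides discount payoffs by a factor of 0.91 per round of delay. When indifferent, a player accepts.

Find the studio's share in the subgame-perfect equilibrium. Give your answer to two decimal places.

Round 5 (the studio proposes): the distributor will accept anything ≥ 0, so the studio offers 0 and keeps 100.
Round 4 (the distributor proposes): the studio can get 100 next round, worth 0.91 × 100 = 91 now, so the distributor offers 91, keeping 9.
Round 3 (the studio proposes): the distributor can get 9 next round, worth 0.91 × 9 = 8.19 now; the studio offers that and keeps 91.81.
Round 2 (the distributor proposes): the studio can get 91.81 next round, worth 0.91 × 91.81 = 83.5471 now; the distributor offers that and keeps 16.4529.
Round 1 (the studio proposes): the distributor can get 16.4529 next round, worth 0.91 × 16.4529 = 14.972139 now, so the studio offers 14.972139, keeping 85.027861.

85.03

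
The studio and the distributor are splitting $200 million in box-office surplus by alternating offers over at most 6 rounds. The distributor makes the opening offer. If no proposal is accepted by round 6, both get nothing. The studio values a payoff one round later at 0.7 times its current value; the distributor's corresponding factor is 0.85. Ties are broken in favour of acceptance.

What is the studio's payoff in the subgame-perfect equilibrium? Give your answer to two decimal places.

83.06

Round 6 (the studio proposes): rejection yields 0 for the distributor; the studio offers 0 and keeps 200.
Round 5 (the distributor proposes): the studio can get 200 next round, worth 0.7 × 200 = 140 now. The distributor offers 140 and keeps 200 − 140 = 60.
Round 4 (the studio proposes): the distributor can get 60 next round, worth 0.85 × 60 = 51 now, so the studio offers 51, keeping 149.
Round 3 (the distributor proposes): the studio can get 149 next round, worth 0.7 × 149 = 104.3 now. The distributor offers 104.3 and keeps 200 − 104.3 = 95.7.
Round 2 (the studio proposes): the distributor can get 95.7 next round, worth 0.85 × 95.7 = 81.345 now. The studio offers 81.345 and keeps 200 − 81.345 = 118.655.
Round 1 (the distributor proposes): the studio can get 118.655 next round, worth 0.7 × 118.655 = 83.0585 now, so the distributor offers 83.0585, keeping 116.9415.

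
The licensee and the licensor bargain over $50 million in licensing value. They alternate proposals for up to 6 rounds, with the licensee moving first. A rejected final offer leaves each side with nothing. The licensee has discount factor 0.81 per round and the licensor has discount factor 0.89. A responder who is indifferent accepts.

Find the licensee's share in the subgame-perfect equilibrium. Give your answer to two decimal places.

Round 6 (the licensor proposes): rejection yields 0 for the licensee; the licensor offers 0 and keeps 50.
Round 5 (the licensee proposes): the licensor can get 50 next round, worth 0.89 × 50 = 44.5 now. The licensee offers 44.5 and keeps 50 − 44.5 = 5.5.
Round 4 (the licensor proposes): the licensee can get 5.5 next round, worth 0.81 × 5.5 = 4.455 now, so the licensor offers 4.455, keeping 45.545.
Round 3 (the licensee proposes): the licensor can get 45.545 next round, worth 0.89 × 45.545 = 40.53505 now, so the licensee offers 40.53505, keeping 9.46495.
Round 2 (the licensor proposes): the licensee can get 9.46495 next round, worth 0.81 × 9.46495 = 7.6666095 now, so the licensor offers 7.6666095, keeping 42.3333905.
Round 1 (the licensee proposes): the licensor can get 42.3333905 next round, worth 0.89 × 42.3333905 = 37.676717545 now; the licensee offers that and keeps 12.323282455.

12.32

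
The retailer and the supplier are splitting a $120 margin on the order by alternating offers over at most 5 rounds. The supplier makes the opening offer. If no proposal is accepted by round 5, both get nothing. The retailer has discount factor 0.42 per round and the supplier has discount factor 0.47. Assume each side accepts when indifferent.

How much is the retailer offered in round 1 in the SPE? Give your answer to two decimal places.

By backward induction:
Round 5 (the supplier proposes): the retailer will accept anything ≥ 0, so the supplier offers 0 and keeps 120.
Round 4 (the retailer proposes): the supplier can get 120 next round, worth 0.47 × 120 = 56.4 now; the retailer offers that and keeps 63.6.
Round 3 (the supplier proposes): the retailer can get 63.6 next round, worth 0.42 × 63.6 = 26.712 now. The supplier offers 26.712 and keeps 120 − 26.712 = 93.288.
Round 2 (the retailer proposes): the supplier can get 93.288 next round, worth 0.47 × 93.288 = 43.84536 now, so the retailer offers 43.84536, keeping 76.15464.
Round 1 (the supplier proposes): the retailer can get 76.15464 next round, worth 0.42 × 76.15464 = 31.9849488 now; the supplier offers that and keeps 88.0150512.

31.98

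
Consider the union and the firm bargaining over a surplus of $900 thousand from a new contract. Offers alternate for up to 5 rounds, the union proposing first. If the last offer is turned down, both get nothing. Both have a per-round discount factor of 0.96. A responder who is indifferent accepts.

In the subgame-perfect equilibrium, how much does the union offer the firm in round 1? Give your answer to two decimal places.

66.41

Round 5 (the union proposes): the firm will accept anything ≥ 0, so the union offers 0 and keeps 900.
Round 4 (the firm proposes): the union can get 900 next round, worth 0.96 × 900 = 864 now; the firm offers that and keeps 36.
Round 3 (the union proposes): the firm can get 36 next round, worth 0.96 × 36 = 34.56 now. The union offers 34.56 and keeps 900 − 34.56 = 865.44.
Round 2 (the firm proposes): the union can get 865.44 next round, worth 0.96 × 865.44 = 830.8224 now, so the firm offers 830.8224, keeping 69.1776.
Round 1 (the union proposes): the firm can get 69.1776 next round, worth 0.96 × 69.1776 = 66.410496 now. The union offers 66.410496 and keeps 900 − 66.410496 = 833.589504.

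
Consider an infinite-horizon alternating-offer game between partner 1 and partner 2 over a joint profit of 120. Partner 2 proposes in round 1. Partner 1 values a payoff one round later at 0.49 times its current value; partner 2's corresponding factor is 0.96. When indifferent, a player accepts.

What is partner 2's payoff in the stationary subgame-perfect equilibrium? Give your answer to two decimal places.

In a stationary SPE each proposer offers the other exactly their discounted continuation value.
If partner 2 keeps x when proposing and partner 1 keeps y when proposing, then x = 120 − 0.49y and y = 120 − 0.96x.
Solving: x = 120(1 − 0.49) / (1 − 0.96·0.49) = 61.2 / 0.5296 ≈ 115.5589.
Partner 1 gets 120 − 115.5589 ≈ 4.4411.

115.56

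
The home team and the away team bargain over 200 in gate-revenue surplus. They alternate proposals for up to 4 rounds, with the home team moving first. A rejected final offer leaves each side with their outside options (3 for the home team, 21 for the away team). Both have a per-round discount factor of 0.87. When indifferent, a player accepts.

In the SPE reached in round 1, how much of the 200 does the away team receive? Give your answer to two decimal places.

152.35

Round 4 (the away team proposes): the home team gets 3 if talks fail, so the away team offers 3 and keeps 197.
Round 3 (the home team proposes): the away team can get 197 next round, worth 0.87 × 197 = 171.39 now; the home team offers that and keeps 28.61.
Round 2 (the away team proposes): the home team can get 28.61 next round, worth 0.87 × 28.61 = 24.8907 now; the away team offers that and keeps 175.1093.
Round 1 (the home team proposes): the away team can get 175.1093 next round, worth 0.87 × 175.1093 = 152.345091 now; the home team offers that and keeps 47.654909.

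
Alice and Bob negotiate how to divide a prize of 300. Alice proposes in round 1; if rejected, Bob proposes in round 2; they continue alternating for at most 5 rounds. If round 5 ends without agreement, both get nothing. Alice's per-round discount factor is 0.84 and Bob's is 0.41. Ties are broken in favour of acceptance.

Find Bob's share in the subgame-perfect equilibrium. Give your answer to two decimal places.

Round 5 (Alice proposes): rejection yields 0 for Bob; Alice offers 0 and keeps 300.
Round 4 (Bob proposes): Alice can get 300 next round, worth 0.84 × 300 = 252 now, so Bob offers 252, keeping 48.
Round 3 (Alice proposes): Bob can get 48 next round, worth 0.41 × 48 = 19.68 now; Alice offers that and keeps 280.32.
Round 2 (Bob proposes): Alice can get 280.32 next round, worth 0.84 × 280.32 = 235.4688 now. Bob offers 235.4688 and keeps 300 − 235.4688 = 64.5312.
Round 1 (Alice proposes): Bob can get 64.5312 next round, worth 0.41 × 64.5312 = 26.457792 now. Alice offers 26.457792 and keeps 300 − 26.457792 = 273.542208.

26.46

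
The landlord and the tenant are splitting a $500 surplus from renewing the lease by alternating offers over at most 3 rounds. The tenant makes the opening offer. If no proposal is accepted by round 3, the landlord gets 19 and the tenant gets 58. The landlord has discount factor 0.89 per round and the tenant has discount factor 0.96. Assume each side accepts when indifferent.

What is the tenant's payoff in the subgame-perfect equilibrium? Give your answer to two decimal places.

Solve by backward induction from round 3.
Round 3 (the tenant proposes): the landlord gets 19 if talks fail, so the tenant offers 19 and keeps 481.
Round 2 (the landlord proposes): the tenant can get 481 next round, worth 0.96 × 481 = 461.76 now. The landlord offers 461.76 and keeps 500 − 461.76 = 38.24.
Round 1 (the tenant proposes): the landlord can get 38.24 next round, worth 0.89 × 38.24 = 34.0336 now. The tenant offers 34.0336 and keeps 500 − 34.0336 = 465.9664.

465.97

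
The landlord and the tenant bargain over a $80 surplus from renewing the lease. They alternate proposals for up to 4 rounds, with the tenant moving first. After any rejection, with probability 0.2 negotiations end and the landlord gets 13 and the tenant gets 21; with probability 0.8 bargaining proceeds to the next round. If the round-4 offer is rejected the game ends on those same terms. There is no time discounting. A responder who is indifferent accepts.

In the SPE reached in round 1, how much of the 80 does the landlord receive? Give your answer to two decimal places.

Round 4 (the landlord proposes): the tenant gets 21 if talks fail, so the landlord offers 21 and keeps 59.
Round 3 (the tenant proposes): rejecting gives the landlord an expected 0.8 × 59 + 0.2 × 13 = 49.8, so the tenant offers 49.8, keeping 30.2.
Round 2 (the landlord proposes): rejecting gives the tenant an expected 0.8 × 30.2 + 0.2 × 21 = 28.36, so the landlord offers 28.36, keeping 51.64.
Round 1 (the tenant proposes): rejecting gives the landlord an expected 0.8 × 51.64 + 0.2 × 13 = 43.912; the tenant offers that and keeps 36.088.

43.91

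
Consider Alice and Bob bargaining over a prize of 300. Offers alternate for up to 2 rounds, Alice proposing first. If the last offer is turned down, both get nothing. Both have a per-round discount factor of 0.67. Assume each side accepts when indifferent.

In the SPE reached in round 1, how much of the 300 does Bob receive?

201

Round 2 (Bob proposes): rejection yields 0 for Alice; Bob offers 0 and keeps 300.
Round 1 (Alice proposes): Bob can get 300 next round, worth 0.67 × 300 = 201 now. Alice offers 201 and keeps 300 − 201 = 99.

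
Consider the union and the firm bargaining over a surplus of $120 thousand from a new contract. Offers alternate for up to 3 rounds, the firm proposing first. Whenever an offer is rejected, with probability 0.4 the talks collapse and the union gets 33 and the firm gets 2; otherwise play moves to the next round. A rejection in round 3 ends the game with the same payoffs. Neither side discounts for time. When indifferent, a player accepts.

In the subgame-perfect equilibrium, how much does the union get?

53.4

Round 3 (the firm proposes): the union gets 33 if talks fail, so the firm offers 33 and keeps 87.
Round 2 (the union proposes): rejecting gives the firm an expected 0.6 × 87 + 0.4 × 2 = 53; the union offers that and keeps 67.
Round 1 (the firm proposes): rejecting gives the union an expected 0.6 × 67 + 0.4 × 33 = 53.4, so the firm offers 53.4, keeping 66.6.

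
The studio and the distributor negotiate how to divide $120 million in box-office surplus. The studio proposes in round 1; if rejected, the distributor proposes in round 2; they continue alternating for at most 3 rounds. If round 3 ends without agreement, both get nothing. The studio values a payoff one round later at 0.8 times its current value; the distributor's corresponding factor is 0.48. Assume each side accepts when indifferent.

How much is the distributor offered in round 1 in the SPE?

11.52

Round 3 (the studio proposes): rejection yields 0 for the distributor; the studio offers 0 and keeps 120.
Round 2 (the distributor proposes): the studio can get 120 next round, worth 0.8 × 120 = 96 now; the distributor offers that and keeps 24.
Round 1 (the studio proposes): the distributor can get 24 next round, worth 0.48 × 24 = 11.52 now; the studio offers that and keeps 108.48.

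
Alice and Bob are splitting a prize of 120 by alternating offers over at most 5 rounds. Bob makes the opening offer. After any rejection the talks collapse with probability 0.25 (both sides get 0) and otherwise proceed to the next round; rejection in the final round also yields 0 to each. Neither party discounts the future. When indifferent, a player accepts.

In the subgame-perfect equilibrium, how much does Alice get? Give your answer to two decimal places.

35.16

Round 5 (Bob proposes): rejection yields 0 for Alice; Bob offers 0 and keeps 120.
Round 4 (Alice proposes): rejecting gives Bob an expected 0.75 × 120 = 90. Alice offers 90 and keeps 120 − 90 = 30.
Round 3 (Bob proposes): rejecting gives Alice an expected 0.75 × 30 = 22.5. Bob offers 22.5 and keeps 120 − 22.5 = 97.5.
Round 2 (Alice proposes): rejecting gives Bob an expected 0.75 × 97.5 = 73.125, so Alice offers 73.125, keeping 46.875.
Round 1 (Bob proposes): rejecting gives Alice an expected 0.75 × 46.875 = 35.15625; Bob offers that and keeps 84.84375.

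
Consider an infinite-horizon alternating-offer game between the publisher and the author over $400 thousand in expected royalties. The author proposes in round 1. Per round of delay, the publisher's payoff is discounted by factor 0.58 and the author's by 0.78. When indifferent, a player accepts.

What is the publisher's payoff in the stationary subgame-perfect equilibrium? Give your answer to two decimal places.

93.21

Let x be the author's share when the author proposes and y be the publisher's share when the publisher proposes.
The publisher accepts iff offered ≥ 0.58·y, so x = 400 − 0.58y. Symmetrically y = 400 − 0.78x.
Substituting: x = 400 − 0.58(400 − 0.78x), giving x(1 − 0.78·0.58) = 400(1 − 0.58).
So x = 400 × 0.42 / 0.5476 ≈ 306.7933, and the publisher receives 400 − x ≈ 93.2067.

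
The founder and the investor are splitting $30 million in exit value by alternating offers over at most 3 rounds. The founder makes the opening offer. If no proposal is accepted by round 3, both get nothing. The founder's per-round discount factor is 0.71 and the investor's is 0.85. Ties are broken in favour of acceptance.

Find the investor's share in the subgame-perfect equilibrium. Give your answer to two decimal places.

7.40

Round 3 (the founder proposes): the investor will accept anything ≥ 0, so the founder offers 0 and keeps 30.
Round 2 (the investor proposes): the founder can get 30 next round, worth 0.71 × 30 = 21.3 now, so the investor offers 21.3, keeping 8.7.
Round 1 (the founder proposes): the investor can get 8.7 next round, worth 0.85 × 8.7 = 7.395 now; the founder offers that and keeps 22.605.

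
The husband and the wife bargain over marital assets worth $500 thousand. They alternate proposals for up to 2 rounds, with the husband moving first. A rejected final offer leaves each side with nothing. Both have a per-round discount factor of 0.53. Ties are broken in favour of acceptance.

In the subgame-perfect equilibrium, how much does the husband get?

Round 2 (the wife proposes): rejection yields 0 for the husband; the wife offers 0 and keeps 500.
Round 1 (the husband proposes): the wife can get 500 next round, worth 0.53 × 500 = 265 now. The husband offers 265 and keeps 500 − 265 = 235.

235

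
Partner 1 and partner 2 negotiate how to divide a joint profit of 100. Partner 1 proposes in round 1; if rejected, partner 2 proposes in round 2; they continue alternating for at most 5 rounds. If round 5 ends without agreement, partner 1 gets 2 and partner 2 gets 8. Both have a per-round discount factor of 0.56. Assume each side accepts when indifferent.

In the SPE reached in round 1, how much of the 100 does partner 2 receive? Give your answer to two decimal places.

Round 5 (partner 1 proposes): partner 2 gets 8 if talks fail, so partner 1 offers 8 and keeps 92.
Round 4 (partner 2 proposes): partner 1 can get 92 next round, worth 0.56 × 92 = 51.52 now, so partner 2 offers 51.52, keeping 48.48.
Round 3 (partner 1 proposes): partner 2 can get 48.48 next round, worth 0.56 × 48.48 = 27.1488 now; partner 1 offers that and keeps 72.8512.
Round 2 (partner 2 proposes): partner 1 can get 72.8512 next round, worth 0.56 × 72.8512 = 40.796672 now; partner 2 offers that and keeps 59.203328.
Round 1 (partner 1 proposes): partner 2 can get 59.203328 next round, worth 0.56 × 59.203328 = 33.15386368 now; partner 1 offers that and keeps 66.84613632.

33.15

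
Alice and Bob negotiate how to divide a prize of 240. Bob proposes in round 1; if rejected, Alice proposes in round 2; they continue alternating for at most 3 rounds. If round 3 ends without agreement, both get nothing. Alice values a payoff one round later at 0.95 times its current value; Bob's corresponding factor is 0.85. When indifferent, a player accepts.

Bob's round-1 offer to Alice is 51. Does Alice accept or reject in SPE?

Accept

Round 3 (Bob proposes): Alice will accept anything ≥ 0, so Bob offers 0 and keeps 240.
Round 2 (Alice proposes): Bob can get 240 next round, worth 0.85 × 240 = 204 now, so Alice offers 204, keeping 36.
So by rejecting in round 1, Alice gets 36 next round, worth 0.95 × 36 = 34.2 now.
Offer 51 ≥ 34.2, so Alice accepts.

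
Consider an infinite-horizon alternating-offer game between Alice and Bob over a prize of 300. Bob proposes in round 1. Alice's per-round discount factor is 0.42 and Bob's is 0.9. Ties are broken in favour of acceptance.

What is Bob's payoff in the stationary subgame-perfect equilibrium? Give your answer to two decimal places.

279.74

Let x be Bob's share when Bob proposes and y be Alice's share when Alice proposes.
Alice accepts iff offered ≥ 0.42·y, so x = 300 − 0.42y. Symmetrically y = 300 − 0.9x.
Substituting: x = 300 − 0.42(300 − 0.9x), giving x(1 − 0.9·0.42) = 300(1 − 0.42).
So x = 300 × 0.58 / 0.622 ≈ 279.7428, and Alice receives 300 − x ≈ 20.2572.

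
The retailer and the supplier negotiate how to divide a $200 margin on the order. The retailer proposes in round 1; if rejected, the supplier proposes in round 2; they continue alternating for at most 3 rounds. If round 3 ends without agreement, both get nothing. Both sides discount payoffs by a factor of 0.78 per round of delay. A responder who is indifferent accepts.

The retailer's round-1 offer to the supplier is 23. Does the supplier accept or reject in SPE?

Round 3 (the retailer proposes): rejection yields 0 for the supplier; the retailer offers 0 and keeps 200.
Round 2 (the supplier proposes): the retailer can get 200 next round, worth 0.78 × 200 = 156 now; the supplier offers that and keeps 44.
So by rejecting in round 1, the supplier gets 44 next round, worth 0.78 × 44 = 34.32 now.
Offer 23 < 34.32, so the supplier rejects.

Reject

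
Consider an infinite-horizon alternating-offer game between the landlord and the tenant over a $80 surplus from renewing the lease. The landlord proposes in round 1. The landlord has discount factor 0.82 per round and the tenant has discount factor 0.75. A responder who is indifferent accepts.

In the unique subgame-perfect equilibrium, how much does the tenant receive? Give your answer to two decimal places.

28.05

Let x be the landlord's share when the landlord proposes and y be the tenant's share when the tenant proposes.
The tenant accepts iff offered ≥ 0.75·y, so x = 80 − 0.75y. Symmetrically y = 80 − 0.82x.
Substituting: x = 80 − 0.75(80 − 0.82x), giving x(1 − 0.82·0.75) = 80(1 − 0.75).
So x = 80 × 0.25 / 0.385 ≈ 51.9481, and the tenant receives 80 − x ≈ 28.0519.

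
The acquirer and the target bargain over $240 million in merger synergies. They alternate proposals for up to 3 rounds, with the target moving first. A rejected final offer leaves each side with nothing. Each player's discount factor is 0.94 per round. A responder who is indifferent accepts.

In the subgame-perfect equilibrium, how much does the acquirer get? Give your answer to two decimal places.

Round 3 (the target proposes): rejection yields 0 for the acquirer; the target offers 0 and keeps 240.
Round 2 (the acquirer proposes): the target can get 240 next round, worth 0.94 × 240 = 225.6 now; the acquirer offers that and keeps 14.4.
Round 1 (the target proposes): the acquirer can get 14.4 next round, worth 0.94 × 14.4 = 13.536 now; the target offers that and keeps 226.464.

13.54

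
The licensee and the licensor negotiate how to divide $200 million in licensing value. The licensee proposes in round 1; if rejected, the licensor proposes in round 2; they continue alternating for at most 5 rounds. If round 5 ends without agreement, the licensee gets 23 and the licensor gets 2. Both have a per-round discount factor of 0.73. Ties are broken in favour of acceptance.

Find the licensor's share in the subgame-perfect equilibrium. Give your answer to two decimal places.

Solve by backward induction from round 5.
Round 5 (the licensee proposes): the licensor gets 2 if talks fail, so the licensee offers 2 and keeps 198.
Round 4 (the licensor proposes): the licensee can get 198 next round, worth 0.73 × 198 = 144.54 now, so the licensor offers 144.54, keeping 55.46.
Round 3 (the licensee proposes): the licensor can get 55.46 next round, worth 0.73 × 55.46 = 40.4858 now; the licensee offers that and keeps 159.5142.
Round 2 (the licensor proposes): the licensee can get 159.5142 next round, worth 0.73 × 159.5142 = 116.445366 now, so the licensor offers 116.445366, keeping 83.554634.
Round 1 (the licensee proposes): the licensor can get 83.554634 next round, worth 0.73 × 83.554634 = 60.99488282 now. The licensee offers 60.99488282 and keeps 200 − 60.99488282 = 139.00511718.

60.99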